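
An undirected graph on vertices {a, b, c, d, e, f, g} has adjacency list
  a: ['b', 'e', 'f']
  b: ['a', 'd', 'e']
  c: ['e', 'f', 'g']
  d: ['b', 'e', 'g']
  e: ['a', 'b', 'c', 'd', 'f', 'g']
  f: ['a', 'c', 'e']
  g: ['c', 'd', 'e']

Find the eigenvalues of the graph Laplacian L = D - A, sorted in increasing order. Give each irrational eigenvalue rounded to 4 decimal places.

Reading degrees in the order [a, b, c, d, e, f, g] gives [3, 3, 3, 3, 6, 3, 3]; set D = diag(3, 3, 3, 3, 6, 3, 3) and form L = D - A. L is symmetric positive semidefinite, so every eigenvalue is real and nonnegative. The largest eigenvalue, 7, is at most the vertex count 7.

[0, 2, 2, 4, 4, 5, 7]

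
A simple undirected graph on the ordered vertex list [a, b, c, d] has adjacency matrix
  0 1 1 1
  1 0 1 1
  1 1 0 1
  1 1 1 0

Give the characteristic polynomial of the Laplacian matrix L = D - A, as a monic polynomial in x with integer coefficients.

With the vertex order [a, b, c, d], the degrees are [3, 3, 3, 3], giving D = diag(3, 3, 3, 3) and L = D - A. The eigenvalues of L are [0, 4, 4, 4]; the characteristic polynomial is the product of (x - lambda_i), which multiplies out to x^4 - 12x^3 + 48x^2 - 64x. Since p(0) = det(-L) = 0, x divides p(x). The eigenvalues sum to 12, which equals trace(L) = 2|E|.

x^4 - 12x^3 + 48x^2 - 64x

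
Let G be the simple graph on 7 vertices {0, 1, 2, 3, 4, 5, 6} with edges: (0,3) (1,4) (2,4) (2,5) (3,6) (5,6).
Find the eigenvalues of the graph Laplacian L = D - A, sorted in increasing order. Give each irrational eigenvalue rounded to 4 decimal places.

[0, 0.1981, 0.7530, 1.5550, 2.4450, 3.2470, 3.8019]

Each diagonal entry of L is the vertex degree and each off-diagonal entry is -1 where an edge is present, 0 otherwise; in the order [0, 1, 2, 3, 4, 5, 6] the diagonal is [1, 1, 2, 2, 2, 2, 2]. Diagonalising L (or applying a numerical eigensolver to the 7x7 matrix) gives the spectrum above. The single zero eigenvalue shows the graph is connected. There is one zero in the spectrum, matching the 1 component. By the matrix-tree theorem the graph has (1/7) * product of the nonzero eigenvalues = 1 spanning tree.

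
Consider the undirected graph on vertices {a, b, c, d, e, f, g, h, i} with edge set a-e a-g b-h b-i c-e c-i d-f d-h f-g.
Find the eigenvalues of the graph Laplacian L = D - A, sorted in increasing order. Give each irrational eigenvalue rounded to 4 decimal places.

With the vertex order [a, b, c, d, e, f, g, h, i], the degrees are [2, 2, 2, 2, 2, 2, 2, 2, 2], giving D = diag(2, 2, 2, 2, 2, 2, 2, 2, 2) and L = D - A. Diagonalising L (or applying a numerical eigensolver to the 9x9 matrix) gives the spectrum above. The single zero eigenvalue shows the graph is connected. By the matrix-tree theorem the graph has (1/9) * product of the nonzero eigenvalues = 9 spanning trees.

[0, 0.4679, 0.4679, 1.6527, 1.6527, 3, 3, 3.8794, 3.8794]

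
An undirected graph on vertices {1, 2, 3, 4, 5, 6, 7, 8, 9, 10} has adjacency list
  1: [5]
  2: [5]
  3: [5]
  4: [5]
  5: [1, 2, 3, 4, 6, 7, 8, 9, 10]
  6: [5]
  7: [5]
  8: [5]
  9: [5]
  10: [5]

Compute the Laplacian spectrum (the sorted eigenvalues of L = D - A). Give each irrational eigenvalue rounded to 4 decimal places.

Each diagonal entry of L is the vertex degree and each off-diagonal entry is -1 where an edge is present, 0 otherwise; in the order [1, 2, 3, 4, 5, 6, 7, 8, 9, 10] the diagonal is [1, 1, 1, 1, 9, 1, 1, 1, 1, 1]. L is symmetric positive semidefinite, so every eigenvalue is real and nonnegative. The single zero eigenvalue shows the graph is connected. By the matrix-tree theorem the graph has (1/10) * product of the nonzero eigenvalues = 1 spanning tree. The eigenvalues sum to 18, which equals trace(L) = 2|E|.

[0, 1, 1, 1, 1, 1, 1, 1, 1, 10]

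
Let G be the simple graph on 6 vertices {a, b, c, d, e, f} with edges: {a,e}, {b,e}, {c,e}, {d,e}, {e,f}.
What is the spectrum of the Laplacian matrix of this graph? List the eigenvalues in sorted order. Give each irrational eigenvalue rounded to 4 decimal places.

Reading degrees in the order [a, b, c, d, e, f] gives [1, 1, 1, 1, 5, 1]; set D = diag(1, 1, 1, 1, 5, 1) and form L = D - A. L is symmetric positive semidefinite, so every eigenvalue is real and nonnegative. The eigenvalues sum to 10, which equals trace(L) = 2|E|. By the matrix-tree theorem the graph has (1/6) * product of the nonzero eigenvalues = 1 spanning tree.

[0, 1, 1, 1, 1, 6]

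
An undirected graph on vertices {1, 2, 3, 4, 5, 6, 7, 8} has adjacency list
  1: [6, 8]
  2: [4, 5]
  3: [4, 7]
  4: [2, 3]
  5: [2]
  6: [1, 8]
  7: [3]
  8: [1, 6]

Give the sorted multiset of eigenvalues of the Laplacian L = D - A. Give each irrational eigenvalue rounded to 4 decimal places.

[0, 0, 0.3820, 1.3820, 2.6180, 3, 3, 3.6180]

Each diagonal entry of L is the vertex degree and each off-diagonal entry is -1 where an edge is present, 0 otherwise; in the order [1, 2, 3, 4, 5, 6, 7, 8] the diagonal is [2, 2, 2, 2, 1, 2, 1, 2]. The multiplicity of 0 as a Laplacian eigenvalue equals the number of connected components. The 2 zero eigenvalues correspond to the 2 connected components.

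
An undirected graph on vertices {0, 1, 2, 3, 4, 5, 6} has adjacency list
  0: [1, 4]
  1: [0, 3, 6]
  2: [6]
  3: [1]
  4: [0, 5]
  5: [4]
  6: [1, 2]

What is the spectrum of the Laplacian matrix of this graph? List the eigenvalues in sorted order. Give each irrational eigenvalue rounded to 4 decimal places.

Each diagonal entry of L is the vertex degree and each off-diagonal entry is -1 where an edge is present, 0 otherwise; in the order [0, 1, 2, 3, 4, 5, 6] the diagonal is [2, 3, 1, 1, 2, 1, 2]. Diagonalising L (or applying a numerical eigensolver to the 7x7 matrix) gives the spectrum above. The single zero eigenvalue shows the graph is connected. The largest eigenvalue, 4.3342, is at most the vertex count 7.

[0, 0.2603, 0.6262, 1.4055, 2.2742, 3.0996, 4.3342]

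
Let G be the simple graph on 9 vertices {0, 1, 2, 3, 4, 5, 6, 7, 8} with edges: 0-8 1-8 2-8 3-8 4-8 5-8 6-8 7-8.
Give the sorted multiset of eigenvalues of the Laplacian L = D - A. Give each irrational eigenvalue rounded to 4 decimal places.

Reading degrees in the order [0, 1, 2, 3, 4, 5, 6, 7, 8] gives [1, 1, 1, 1, 1, 1, 1, 1, 8]; set D = diag(1, 1, 1, 1, 1, 1, 1, 1, 8) and form L = D - A. L is symmetric positive semidefinite, so every eigenvalue is real and nonnegative. There is one zero in the spectrum, matching the 1 component.

[0, 1, 1, 1, 1, 1, 1, 1, 9]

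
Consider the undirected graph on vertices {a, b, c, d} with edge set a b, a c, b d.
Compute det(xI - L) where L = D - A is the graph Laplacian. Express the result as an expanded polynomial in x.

Reading degrees in the order [a, b, c, d] gives [2, 2, 1, 1]; set D = diag(2, 2, 1, 1) and form L = D - A. L has integer entries, so p(x) = det(xI - L) has integer coefficients. Expanding the determinant yields x^4 - 6x^3 + 10x^2 - 4x. The constant term is 0 because L is singular (the all-ones vector lies in its kernel). The largest eigenvalue, 3.4142, is at most the vertex count 4.

x^4 - 6x^3 + 10x^2 - 4x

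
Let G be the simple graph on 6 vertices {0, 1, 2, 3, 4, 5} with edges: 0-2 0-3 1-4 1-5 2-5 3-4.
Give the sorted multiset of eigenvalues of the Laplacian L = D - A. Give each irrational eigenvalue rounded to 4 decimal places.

Each diagonal entry of L is the vertex degree and each off-diagonal entry is -1 where an edge is present, 0 otherwise; in the order [0, 1, 2, 3, 4, 5] the diagonal is [2, 2, 2, 2, 2, 2]. L is symmetric positive semidefinite, so every eigenvalue is real and nonnegative. There is one zero in the spectrum, matching the 1 component. The eigenvalues sum to 12, which equals trace(L) = 2|E|.

[0, 1, 1, 3, 3, 4]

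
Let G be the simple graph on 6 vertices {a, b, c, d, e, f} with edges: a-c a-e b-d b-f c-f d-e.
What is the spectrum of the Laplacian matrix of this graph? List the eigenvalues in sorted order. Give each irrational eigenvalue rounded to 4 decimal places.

[0, 1, 1, 3, 3, 4]

Reading degrees in the order [a, b, c, d, e, f] gives [2, 2, 2, 2, 2, 2]; set D = diag(2, 2, 2, 2, 2, 2) and form L = D - A. Since every row of L sums to 0, the all-ones vector is in the kernel and 0 is an eigenvalue. The single zero eigenvalue shows the graph is connected. The largest eigenvalue, 4, is at most the vertex count 6. By the matrix-tree theorem the graph has (1/6) * product of the nonzero eigenvalues = 6 spanning trees.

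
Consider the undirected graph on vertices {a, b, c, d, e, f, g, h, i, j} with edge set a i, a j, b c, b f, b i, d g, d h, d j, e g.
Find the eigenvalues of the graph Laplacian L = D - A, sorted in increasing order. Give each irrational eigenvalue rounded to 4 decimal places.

With the vertex order [a, b, c, d, e, f, g, h, i, j], the degrees are [2, 3, 1, 3, 1, 1, 2, 1, 2, 2], giving D = diag(2, 3, 1, 3, 1, 1, 2, 1, 2, 2) and L = D - A. Since every row of L sums to 0, the all-ones vector is in the kernel and 0 is an eigenvalue. The single zero eigenvalue shows the graph is connected. By the matrix-tree theorem the graph has (1/10) * product of the nonzero eigenvalues = 1 spanning tree.

[0, 0.1172, 0.5188, 0.7586, 1, 1.6674, 2.3111, 3.0846, 4.1701, 4.3721]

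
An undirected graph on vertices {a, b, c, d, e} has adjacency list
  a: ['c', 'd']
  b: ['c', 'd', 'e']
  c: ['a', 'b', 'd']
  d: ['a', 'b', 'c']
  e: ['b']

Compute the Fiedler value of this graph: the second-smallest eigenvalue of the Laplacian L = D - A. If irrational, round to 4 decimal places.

0.8299

Reading degrees in the order [a, b, c, d, e] gives [2, 3, 3, 3, 1]; set D = diag(2, 3, 3, 3, 1) and form L = D - A. The smallest Laplacian eigenvalue is always 0. The next one, lambda_2 = 0.8299, measures how hard the graph is to disconnect: larger values mean better connectivity. The largest eigenvalue, 4.4812, is at most the vertex count 5.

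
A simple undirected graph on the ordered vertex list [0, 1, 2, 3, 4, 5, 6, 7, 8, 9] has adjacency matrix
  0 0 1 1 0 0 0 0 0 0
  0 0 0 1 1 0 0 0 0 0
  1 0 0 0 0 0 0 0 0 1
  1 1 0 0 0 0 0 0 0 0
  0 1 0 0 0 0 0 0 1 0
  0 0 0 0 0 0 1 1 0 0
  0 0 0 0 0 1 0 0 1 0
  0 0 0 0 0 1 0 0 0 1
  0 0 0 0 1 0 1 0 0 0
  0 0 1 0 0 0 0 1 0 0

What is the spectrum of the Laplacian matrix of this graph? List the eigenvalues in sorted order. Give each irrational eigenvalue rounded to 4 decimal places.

Each diagonal entry of L is the vertex degree and each off-diagonal entry is -1 where an edge is present, 0 otherwise; in the order [0, 1, 2, 3, 4, 5, 6, 7, 8, 9] the diagonal is [2, 2, 2, 2, 2, 2, 2, 2, 2, 2]. Diagonalising L (or applying a numerical eigensolver to the 10x10 matrix) gives the spectrum above. There is one zero in the spectrum, matching the 1 component. The largest eigenvalue, 4, is at most the vertex count 10.

[0, 0.3820, 0.3820, 1.3820, 1.3820, 2.6180, 2.6180, 3.6180, 3.6180, 4]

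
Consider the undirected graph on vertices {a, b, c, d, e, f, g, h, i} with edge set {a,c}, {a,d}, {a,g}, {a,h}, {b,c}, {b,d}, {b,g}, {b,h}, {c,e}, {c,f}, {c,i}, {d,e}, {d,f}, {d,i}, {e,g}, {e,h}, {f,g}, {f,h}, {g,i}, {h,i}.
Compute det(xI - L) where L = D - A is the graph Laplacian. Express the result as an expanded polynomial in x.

Each diagonal entry of L is the vertex degree and each off-diagonal entry is -1 where an edge is present, 0 otherwise; in the order [a, b, c, d, e, f, g, h, i] the diagonal is [4, 4, 5, 5, 4, 4, 5, 5, 4]. L has integer entries, so p(x) = det(xI - L) has integer coefficients. Expanding the determinant yields x^9 - 40x^8 + 690x^7 - 6720x^6 + 40485x^5 - 154704x^4 + 366560x^3 - 492800x^2 + 288000x. The constant term is 0 because L is singular (the all-ones vector lies in its kernel). The eigenvalues sum to 40, which equals trace(L) = 2|E|.

x^9 - 40x^8 + 690x^7 - 6720x^6 + 40485x^5 - 154704x^4 + 366560x^3 - 492800x^2 + 288000x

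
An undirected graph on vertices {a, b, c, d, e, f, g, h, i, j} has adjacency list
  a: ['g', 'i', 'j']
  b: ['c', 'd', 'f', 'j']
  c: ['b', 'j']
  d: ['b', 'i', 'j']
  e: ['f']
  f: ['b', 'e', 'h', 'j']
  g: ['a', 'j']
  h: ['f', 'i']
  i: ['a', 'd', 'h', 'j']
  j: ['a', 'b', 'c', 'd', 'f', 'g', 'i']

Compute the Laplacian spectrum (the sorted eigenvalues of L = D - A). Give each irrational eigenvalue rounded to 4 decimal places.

Each diagonal entry of L is the vertex degree and each off-diagonal entry is -1 where an edge is present, 0 otherwise; in the order [a, b, c, d, e, f, g, h, i, j] the diagonal is [3, 4, 2, 3, 1, 4, 2, 2, 4, 7]. Diagonalising L (or applying a numerical eigensolver to the 10x10 matrix) gives the spectrum above. By the matrix-tree theorem the graph has (1/10) * product of the nonzero eigenvalues = 1064 spanning trees. The eigenvalues sum to 32, which equals trace(L) = 2|E|.

[0, 0.7345, 1.3877, 1.4917, 2.3846, 3.1961, 3.8591, 5.2550, 5.5858, 8.1056]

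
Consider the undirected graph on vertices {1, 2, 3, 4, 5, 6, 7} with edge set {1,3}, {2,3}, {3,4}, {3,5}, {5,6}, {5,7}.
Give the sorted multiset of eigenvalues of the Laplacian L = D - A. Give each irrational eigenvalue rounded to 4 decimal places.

With the vertex order [1, 2, 3, 4, 5, 6, 7], the degrees are [1, 1, 4, 1, 3, 1, 1], giving D = diag(1, 1, 4, 1, 3, 1, 1) and L = D - A. Since every row of L sums to 0, the all-ones vector is in the kernel and 0 is an eigenvalue. By the matrix-tree theorem the graph has (1/7) * product of the nonzero eigenvalues = 1 spanning tree.

[0, 0.3983, 1, 1, 1, 3.3399, 5.2618]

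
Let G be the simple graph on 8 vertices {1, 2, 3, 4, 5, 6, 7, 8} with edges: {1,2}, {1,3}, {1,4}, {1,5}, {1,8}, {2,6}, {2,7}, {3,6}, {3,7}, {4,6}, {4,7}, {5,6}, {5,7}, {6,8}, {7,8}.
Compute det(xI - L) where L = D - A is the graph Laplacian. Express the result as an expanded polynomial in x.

With the vertex order [1, 2, 3, 4, 5, 6, 7, 8], the degrees are [5, 3, 3, 3, 3, 5, 5, 3], giving D = diag(5, 3, 3, 3, 3, 5, 5, 3) and L = D - A. Computing det(xI - L) by cofactor expansion (or equivalently via sum-over-permutations) gives x^8 - 30x^7 + 375x^6 - 2540x^5 + 10095x^4 - 23598x^3 + 30105x^2 - 16200x. Since p(0) = det(-L) = 0, x divides p(x). The largest eigenvalue, 8, is at most the vertex count 8.

x^8 - 30x^7 + 375x^6 - 2540x^5 + 10095x^4 - 23598x^3 + 30105x^2 - 16200x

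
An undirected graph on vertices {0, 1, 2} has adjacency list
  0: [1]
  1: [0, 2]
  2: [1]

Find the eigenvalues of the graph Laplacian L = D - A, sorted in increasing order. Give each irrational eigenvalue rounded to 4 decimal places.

Reading degrees in the order [0, 1, 2] gives [1, 2, 1]; set D = diag(1, 2, 1) and form L = D - A. L is symmetric positive semidefinite, so every eigenvalue is real and nonnegative. The eigenvalues sum to 4, which equals trace(L) = 2|E|.

[0, 1, 3]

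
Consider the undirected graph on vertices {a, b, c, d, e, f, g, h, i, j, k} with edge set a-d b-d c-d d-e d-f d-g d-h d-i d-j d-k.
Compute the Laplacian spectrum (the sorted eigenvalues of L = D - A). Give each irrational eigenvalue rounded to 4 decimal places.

Reading degrees in the order [a, b, c, d, e, f, g, h, i, j, k] gives [1, 1, 1, 10, 1, 1, 1, 1, 1, 1, 1]; set D = diag(1, 1, 1, 10, 1, 1, 1, 1, 1, 1, 1) and form L = D - A. The multiplicity of 0 as a Laplacian eigenvalue equals the number of connected components. The single zero eigenvalue shows the graph is connected.

[0, 1, 1, 1, 1, 1, 1, 1, 1, 1, 11]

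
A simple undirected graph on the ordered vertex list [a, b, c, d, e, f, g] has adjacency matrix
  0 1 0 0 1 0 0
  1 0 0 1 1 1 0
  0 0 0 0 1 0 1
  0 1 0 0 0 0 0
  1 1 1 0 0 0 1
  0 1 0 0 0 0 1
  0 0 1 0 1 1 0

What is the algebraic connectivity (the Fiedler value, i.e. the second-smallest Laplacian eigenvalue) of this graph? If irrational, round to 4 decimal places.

With the vertex order [a, b, c, d, e, f, g], the degrees are [2, 4, 2, 1, 4, 2, 3], giving D = diag(2, 4, 2, 1, 4, 2, 3) and L = D - A. The sorted Laplacian eigenvalues are [0, 0.7961, 1.5858, 1.7495, 3.8293, 4.4142, 5.6251]; the algebraic connectivity is the second entry, 0.7961. There is one zero in the spectrum, matching the 1 component.

0.7961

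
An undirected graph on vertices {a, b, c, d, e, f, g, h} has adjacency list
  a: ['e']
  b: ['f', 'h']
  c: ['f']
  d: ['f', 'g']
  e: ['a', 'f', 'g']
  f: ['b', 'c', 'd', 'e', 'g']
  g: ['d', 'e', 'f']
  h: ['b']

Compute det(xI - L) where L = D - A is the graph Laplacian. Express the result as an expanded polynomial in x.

x^8 - 18x^7 + 126x^6 - 440x^5 + 817x^4 - 794x^3 + 371x^2 - 64x

With the vertex order [a, b, c, d, e, f, g, h], the degrees are [1, 2, 1, 2, 3, 5, 3, 1], giving D = diag(1, 2, 1, 2, 3, 5, 3, 1) and L = D - A. L has integer entries, so p(x) = det(xI - L) has integer coefficients. Expanding the determinant yields x^8 - 18x^7 + 126x^6 - 440x^5 + 817x^4 - 794x^3 + 371x^2 - 64x. Since p(0) = det(-L) = 0, x divides p(x). The eigenvalues sum to 18, which equals trace(L) = 2|E|.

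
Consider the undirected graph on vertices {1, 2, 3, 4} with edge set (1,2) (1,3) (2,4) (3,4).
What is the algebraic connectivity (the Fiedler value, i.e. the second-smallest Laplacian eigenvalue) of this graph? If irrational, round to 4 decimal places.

2

With the vertex order [1, 2, 3, 4], the degrees are [2, 2, 2, 2], giving D = diag(2, 2, 2, 2) and L = D - A. The smallest Laplacian eigenvalue is always 0. The next one, lambda_2 = 2, measures how hard the graph is to disconnect: larger values mean better connectivity. The eigenvalues sum to 8, which equals trace(L) = 2|E|.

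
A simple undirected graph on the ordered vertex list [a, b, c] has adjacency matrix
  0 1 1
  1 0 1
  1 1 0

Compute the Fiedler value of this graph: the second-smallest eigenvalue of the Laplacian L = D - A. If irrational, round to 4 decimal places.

With the vertex order [a, b, c], the degrees are [2, 2, 2], giving D = diag(2, 2, 2) and L = D - A. The sorted Laplacian eigenvalues are [0, 3, 3]; the algebraic connectivity is the second entry, 3. The eigenvalues sum to 6, which equals trace(L) = 2|E|.

3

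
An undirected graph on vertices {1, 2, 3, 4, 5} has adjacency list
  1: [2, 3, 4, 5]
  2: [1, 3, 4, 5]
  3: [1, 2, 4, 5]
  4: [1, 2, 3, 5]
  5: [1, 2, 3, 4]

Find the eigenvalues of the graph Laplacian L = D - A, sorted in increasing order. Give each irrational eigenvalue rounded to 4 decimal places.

[0, 5, 5, 5, 5]

Reading degrees in the order [1, 2, 3, 4, 5] gives [4, 4, 4, 4, 4]; set D = diag(4, 4, 4, 4, 4) and form L = D - A. The multiplicity of 0 as a Laplacian eigenvalue equals the number of connected components. There is one zero in the spectrum, matching the 1 component. By the matrix-tree theorem the graph has (1/5) * product of the nonzero eigenvalues = 125 spanning trees.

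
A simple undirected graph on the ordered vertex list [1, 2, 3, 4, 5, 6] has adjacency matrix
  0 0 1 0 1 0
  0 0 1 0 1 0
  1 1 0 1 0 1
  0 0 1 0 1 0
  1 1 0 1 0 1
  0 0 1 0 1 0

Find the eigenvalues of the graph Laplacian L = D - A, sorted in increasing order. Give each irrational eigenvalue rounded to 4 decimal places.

With the vertex order [1, 2, 3, 4, 5, 6], the degrees are [2, 2, 4, 2, 4, 2], giving D = diag(2, 2, 4, 2, 4, 2) and L = D - A. Diagonalising L (or applying a numerical eigensolver to the 6x6 matrix) gives the spectrum above. There is one zero in the spectrum, matching the 1 component.

[0, 2, 2, 2, 4, 6]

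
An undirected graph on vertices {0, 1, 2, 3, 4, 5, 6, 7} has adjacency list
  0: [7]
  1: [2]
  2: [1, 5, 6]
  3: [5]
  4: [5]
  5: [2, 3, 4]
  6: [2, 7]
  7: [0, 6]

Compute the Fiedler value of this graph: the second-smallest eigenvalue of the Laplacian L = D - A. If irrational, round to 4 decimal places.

0.2243

Each diagonal entry of L is the vertex degree and each off-diagonal entry is -1 where an edge is present, 0 otherwise; in the order [0, 1, 2, 3, 4, 5, 6, 7] the diagonal is [1, 1, 3, 1, 1, 3, 2, 2]. Computing the eigenvalues of L and sorting gives [0, 0.2243, 0.5858, 1, 1.4108, 2.7237, 3.4142, 4.6412]. The Fiedler value lambda_2 = 0.2243 is strictly positive, so the graph is connected. By the matrix-tree theorem the graph has (1/8) * product of the nonzero eigenvalues = 1 spanning tree.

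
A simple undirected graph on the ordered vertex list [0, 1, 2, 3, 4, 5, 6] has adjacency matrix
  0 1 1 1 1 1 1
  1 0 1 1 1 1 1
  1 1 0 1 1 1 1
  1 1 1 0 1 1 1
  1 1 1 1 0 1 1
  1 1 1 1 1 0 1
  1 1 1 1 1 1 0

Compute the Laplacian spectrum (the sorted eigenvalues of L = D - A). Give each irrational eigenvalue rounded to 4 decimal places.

[0, 7, 7, 7, 7, 7, 7]

With the vertex order [0, 1, 2, 3, 4, 5, 6], the degrees are [6, 6, 6, 6, 6, 6, 6], giving D = diag(6, 6, 6, 6, 6, 6, 6) and L = D - A. Since every row of L sums to 0, the all-ones vector is in the kernel and 0 is an eigenvalue. There is one zero in the spectrum, matching the 1 component.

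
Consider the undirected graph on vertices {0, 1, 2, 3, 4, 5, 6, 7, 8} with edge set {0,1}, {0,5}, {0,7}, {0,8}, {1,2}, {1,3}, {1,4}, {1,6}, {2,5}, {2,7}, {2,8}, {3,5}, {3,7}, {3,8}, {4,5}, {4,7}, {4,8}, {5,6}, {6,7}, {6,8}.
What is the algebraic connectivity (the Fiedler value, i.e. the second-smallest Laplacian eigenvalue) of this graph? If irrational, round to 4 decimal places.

4

With the vertex order [0, 1, 2, 3, 4, 5, 6, 7, 8], the degrees are [4, 5, 4, 4, 4, 5, 4, 5, 5], giving D = diag(4, 5, 4, 4, 4, 5, 4, 5, 5) and L = D - A. Computing the eigenvalues of L and sorting gives [0, 4, 4, 4, 4, 5, 5, 5, 9]. The Fiedler value lambda_2 = 4 is strictly positive, so the graph is connected. By the matrix-tree theorem the graph has (1/9) * product of the nonzero eigenvalues = 32000 spanning trees.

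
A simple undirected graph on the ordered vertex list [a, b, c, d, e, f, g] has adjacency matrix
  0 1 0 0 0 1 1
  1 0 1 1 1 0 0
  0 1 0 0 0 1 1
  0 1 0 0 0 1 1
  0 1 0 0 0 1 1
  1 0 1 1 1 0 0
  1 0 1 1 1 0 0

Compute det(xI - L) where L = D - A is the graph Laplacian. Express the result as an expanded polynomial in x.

x^7 - 24x^6 + 234x^5 - 1192x^4 + 3357x^3 - 4968x^2 + 3024x

Reading degrees in the order [a, b, c, d, e, f, g] gives [3, 4, 3, 3, 3, 4, 4]; set D = diag(3, 4, 3, 3, 3, 4, 4) and form L = D - A. The eigenvalues of L are [0, 3, 3, 3, 4, 4, 7]; the characteristic polynomial is the product of (x - lambda_i), which multiplies out to x^7 - 24x^6 + 234x^5 - 1192x^4 + 3357x^3 - 4968x^2 + 3024x. The coefficient of x^6 equals -trace(L) = -24, matching the sum of degrees.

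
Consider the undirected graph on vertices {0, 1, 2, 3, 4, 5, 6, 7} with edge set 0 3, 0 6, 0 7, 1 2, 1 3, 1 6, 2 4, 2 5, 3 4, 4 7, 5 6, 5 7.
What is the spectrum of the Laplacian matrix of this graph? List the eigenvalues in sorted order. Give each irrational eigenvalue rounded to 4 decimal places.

With the vertex order [0, 1, 2, 3, 4, 5, 6, 7], the degrees are [3, 3, 3, 3, 3, 3, 3, 3], giving D = diag(3, 3, 3, 3, 3, 3, 3, 3) and L = D - A. Diagonalising L (or applying a numerical eigensolver to the 8x8 matrix) gives the spectrum above. The single zero eigenvalue shows the graph is connected.

[0, 2, 2, 2, 4, 4, 4, 6]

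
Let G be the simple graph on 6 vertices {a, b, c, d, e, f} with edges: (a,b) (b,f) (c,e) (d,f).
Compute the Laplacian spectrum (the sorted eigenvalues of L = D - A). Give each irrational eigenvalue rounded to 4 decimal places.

Each diagonal entry of L is the vertex degree and each off-diagonal entry is -1 where an edge is present, 0 otherwise; in the order [a, b, c, d, e, f] the diagonal is [1, 2, 1, 1, 1, 2]. Diagonalising L (or applying a numerical eigensolver to the 6x6 matrix) gives the spectrum above. The 2 zero eigenvalues correspond to the 2 connected components. The eigenvalues sum to 8, which equals trace(L) = 2|E|. There are 2 zeros in the spectrum, matching the 2 components.

[0, 0, 0.5858, 2, 2, 3.4142]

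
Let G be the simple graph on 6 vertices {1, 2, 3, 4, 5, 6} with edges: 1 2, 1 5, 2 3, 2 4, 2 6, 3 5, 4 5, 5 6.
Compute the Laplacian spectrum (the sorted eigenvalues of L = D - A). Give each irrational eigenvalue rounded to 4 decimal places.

[0, 2, 2, 2, 4, 6]

Each diagonal entry of L is the vertex degree and each off-diagonal entry is -1 where an edge is present, 0 otherwise; in the order [1, 2, 3, 4, 5, 6] the diagonal is [2, 4, 2, 2, 4, 2]. The multiplicity of 0 as a Laplacian eigenvalue equals the number of connected components. The single zero eigenvalue shows the graph is connected. The largest eigenvalue, 6, is at most the vertex count 6. The eigenvalues sum to 16, which equals trace(L) = 2|E|.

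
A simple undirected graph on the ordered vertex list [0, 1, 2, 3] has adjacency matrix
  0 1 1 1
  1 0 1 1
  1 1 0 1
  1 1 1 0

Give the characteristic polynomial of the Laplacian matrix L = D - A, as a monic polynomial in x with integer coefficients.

x^4 - 12x^3 + 48x^2 - 64x

Reading degrees in the order [0, 1, 2, 3] gives [3, 3, 3, 3]; set D = diag(3, 3, 3, 3) and form L = D - A. The eigenvalues of L are [0, 4, 4, 4]; the characteristic polynomial is the product of (x - lambda_i), which multiplies out to x^4 - 12x^3 + 48x^2 - 64x. Since p(0) = det(-L) = 0, x divides p(x).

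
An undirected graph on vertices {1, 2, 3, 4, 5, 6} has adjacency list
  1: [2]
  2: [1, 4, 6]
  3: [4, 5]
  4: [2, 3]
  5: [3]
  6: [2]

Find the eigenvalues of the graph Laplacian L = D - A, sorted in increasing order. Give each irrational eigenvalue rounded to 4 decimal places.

Reading degrees in the order [1, 2, 3, 4, 5, 6] gives [1, 3, 2, 2, 1, 1]; set D = diag(1, 3, 2, 2, 1, 1) and form L = D - A. Since every row of L sums to 0, the all-ones vector is in the kernel and 0 is an eigenvalue. The single zero eigenvalue shows the graph is connected. By the matrix-tree theorem the graph has (1/6) * product of the nonzero eigenvalues = 1 spanning tree.

[0, 0.3249, 1, 1.4608, 3, 4.2143]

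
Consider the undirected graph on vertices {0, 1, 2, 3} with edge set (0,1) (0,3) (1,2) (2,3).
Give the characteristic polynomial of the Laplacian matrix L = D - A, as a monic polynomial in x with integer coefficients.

Each diagonal entry of L is the vertex degree and each off-diagonal entry is -1 where an edge is present, 0 otherwise; in the order [0, 1, 2, 3] the diagonal is [2, 2, 2, 2]. L has integer entries, so p(x) = det(xI - L) has integer coefficients. Expanding the determinant yields x^4 - 8x^3 + 20x^2 - 16x. The coefficient of x^3 equals -trace(L) = -8, matching the sum of degrees. The eigenvalues sum to 8, which equals trace(L) = 2|E|.

x^4 - 8x^3 + 20x^2 - 16x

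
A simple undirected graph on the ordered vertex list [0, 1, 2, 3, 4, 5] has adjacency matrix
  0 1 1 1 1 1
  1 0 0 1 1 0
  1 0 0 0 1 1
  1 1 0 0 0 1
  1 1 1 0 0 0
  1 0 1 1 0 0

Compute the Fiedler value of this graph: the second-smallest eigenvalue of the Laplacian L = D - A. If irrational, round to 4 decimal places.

2.3820

Each diagonal entry of L is the vertex degree and each off-diagonal entry is -1 where an edge is present, 0 otherwise; in the order [0, 1, 2, 3, 4, 5] the diagonal is [5, 3, 3, 3, 3, 3]. The smallest Laplacian eigenvalue is always 0. The next one, lambda_2 = 2.3820, measures how hard the graph is to disconnect: larger values mean better connectivity. The largest eigenvalue, 6, is at most the vertex count 6.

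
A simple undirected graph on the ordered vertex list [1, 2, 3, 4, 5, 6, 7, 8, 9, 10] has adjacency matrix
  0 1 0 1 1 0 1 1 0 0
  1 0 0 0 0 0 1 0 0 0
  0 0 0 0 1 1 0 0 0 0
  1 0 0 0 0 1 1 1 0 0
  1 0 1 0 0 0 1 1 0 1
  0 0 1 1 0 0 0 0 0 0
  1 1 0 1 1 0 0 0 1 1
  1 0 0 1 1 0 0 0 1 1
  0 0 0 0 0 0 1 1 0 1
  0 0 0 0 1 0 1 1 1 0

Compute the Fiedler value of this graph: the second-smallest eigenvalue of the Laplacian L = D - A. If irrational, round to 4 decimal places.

0.9746

With the vertex order [1, 2, 3, 4, 5, 6, 7, 8, 9, 10], the degrees are [5, 2, 2, 4, 5, 2, 6, 5, 3, 4], giving D = diag(5, 2, 2, 4, 5, 2, 6, 5, 3, 4) and L = D - A. The smallest Laplacian eigenvalue is always 0. The next one, lambda_2 = 0.9746, measures how hard the graph is to disconnect: larger values mean better connectivity.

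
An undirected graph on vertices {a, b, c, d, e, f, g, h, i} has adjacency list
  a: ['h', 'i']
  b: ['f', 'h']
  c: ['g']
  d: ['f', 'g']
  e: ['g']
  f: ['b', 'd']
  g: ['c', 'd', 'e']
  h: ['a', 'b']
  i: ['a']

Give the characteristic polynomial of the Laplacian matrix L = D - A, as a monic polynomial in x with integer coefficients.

Each diagonal entry of L is the vertex degree and each off-diagonal entry is -1 where an edge is present, 0 otherwise; in the order [a, b, c, d, e, f, g, h, i] the diagonal is [2, 2, 1, 2, 1, 2, 3, 2, 1]. L has integer entries, so p(x) = det(xI - L) has integer coefficients. Expanding the determinant yields x^9 - 16x^8 + 104x^7 - 354x^6 + 679x^5 - 736x^4 + 427x^3 - 114x^2 + 9x. The constant term is 0 because L is singular (the all-ones vector lies in its kernel). The largest eigenvalue, 4.2350, is at most the vertex count 9.

x^9 - 16x^8 + 104x^7 - 354x^6 + 679x^5 - 736x^4 + 427x^3 - 114x^2 + 9x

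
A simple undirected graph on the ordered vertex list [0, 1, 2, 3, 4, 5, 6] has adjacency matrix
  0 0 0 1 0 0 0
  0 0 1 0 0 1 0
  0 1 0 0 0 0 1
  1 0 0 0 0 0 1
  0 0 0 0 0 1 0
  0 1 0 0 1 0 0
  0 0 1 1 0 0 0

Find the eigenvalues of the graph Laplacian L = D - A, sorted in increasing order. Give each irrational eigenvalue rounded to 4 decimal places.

Each diagonal entry of L is the vertex degree and each off-diagonal entry is -1 where an edge is present, 0 otherwise; in the order [0, 1, 2, 3, 4, 5, 6] the diagonal is [1, 2, 2, 2, 1, 2, 2]. The multiplicity of 0 as a Laplacian eigenvalue equals the number of connected components. The eigenvalues sum to 12, which equals trace(L) = 2|E|.

[0, 0.1981, 0.7530, 1.5550, 2.4450, 3.2470, 3.8019]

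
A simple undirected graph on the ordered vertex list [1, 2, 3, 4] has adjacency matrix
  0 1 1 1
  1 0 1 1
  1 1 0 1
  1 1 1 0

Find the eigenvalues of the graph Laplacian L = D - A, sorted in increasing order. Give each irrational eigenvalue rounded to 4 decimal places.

Each diagonal entry of L is the vertex degree and each off-diagonal entry is -1 where an edge is present, 0 otherwise; in the order [1, 2, 3, 4] the diagonal is [3, 3, 3, 3]. Since every row of L sums to 0, the all-ones vector is in the kernel and 0 is an eigenvalue. The single zero eigenvalue shows the graph is connected.

[0, 4, 4, 4]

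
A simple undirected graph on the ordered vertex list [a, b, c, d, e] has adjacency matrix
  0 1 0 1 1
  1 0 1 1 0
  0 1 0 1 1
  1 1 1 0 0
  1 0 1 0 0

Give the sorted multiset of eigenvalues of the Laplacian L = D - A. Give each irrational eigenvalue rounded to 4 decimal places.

Reading degrees in the order [a, b, c, d, e] gives [3, 3, 3, 3, 2]; set D = diag(3, 3, 3, 3, 2) and form L = D - A. The multiplicity of 0 as a Laplacian eigenvalue equals the number of connected components. The single zero eigenvalue shows the graph is connected. The largest eigenvalue, 5, is at most the vertex count 5.

[0, 2, 3, 4, 5]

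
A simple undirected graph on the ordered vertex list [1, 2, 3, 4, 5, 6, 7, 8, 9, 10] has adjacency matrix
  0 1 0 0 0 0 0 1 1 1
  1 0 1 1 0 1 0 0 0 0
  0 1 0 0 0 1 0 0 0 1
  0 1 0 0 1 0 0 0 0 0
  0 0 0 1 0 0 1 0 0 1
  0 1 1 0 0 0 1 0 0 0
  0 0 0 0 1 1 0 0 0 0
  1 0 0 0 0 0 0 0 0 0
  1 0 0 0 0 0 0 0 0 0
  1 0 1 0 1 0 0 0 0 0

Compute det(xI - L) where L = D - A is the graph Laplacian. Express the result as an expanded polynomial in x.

x^10 - 26x^9 + 286x^8 - 1738x^7 + 6395x^6 - 14694x^5 + 20968x^4 - 17800x^3 + 8078x^2 - 1470x

Reading degrees in the order [1, 2, 3, 4, 5, 6, 7, 8, 9, 10] gives [4, 4, 3, 2, 3, 3, 2, 1, 1, 3]; set D = diag(4, 4, 3, 2, 3, 3, 2, 1, 1, 3) and form L = D - A. L has integer entries, so p(x) = det(xI - L) has integer coefficients. Expanding the determinant yields x^10 - 26x^9 + 286x^8 - 1738x^7 + 6395x^6 - 14694x^5 + 20968x^4 - 17800x^3 + 8078x^2 - 1470x. The constant term is 0 because L is singular (the all-ones vector lies in its kernel). The eigenvalues sum to 26, which equals trace(L) = 2|E|. The largest eigenvalue, 5.9226, is at most the vertex count 10.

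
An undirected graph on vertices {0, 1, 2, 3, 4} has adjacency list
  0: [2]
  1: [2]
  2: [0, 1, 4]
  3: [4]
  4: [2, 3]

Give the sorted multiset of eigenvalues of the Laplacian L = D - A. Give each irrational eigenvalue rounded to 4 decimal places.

[0, 0.5188, 1, 2.3111, 4.1701]

With the vertex order [0, 1, 2, 3, 4], the degrees are [1, 1, 3, 1, 2], giving D = diag(1, 1, 3, 1, 2) and L = D - A. Diagonalising L (or applying a numerical eigensolver to the 5x5 matrix) gives the spectrum above.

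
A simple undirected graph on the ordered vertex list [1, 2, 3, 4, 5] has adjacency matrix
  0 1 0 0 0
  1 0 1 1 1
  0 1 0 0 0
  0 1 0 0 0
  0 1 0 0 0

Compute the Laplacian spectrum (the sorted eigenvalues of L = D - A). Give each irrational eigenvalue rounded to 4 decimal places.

Reading degrees in the order [1, 2, 3, 4, 5] gives [1, 4, 1, 1, 1]; set D = diag(1, 4, 1, 1, 1) and form L = D - A. Since every row of L sums to 0, the all-ones vector is in the kernel and 0 is an eigenvalue. The single zero eigenvalue shows the graph is connected. The largest eigenvalue, 5, is at most the vertex count 5.

[0, 1, 1, 1, 5]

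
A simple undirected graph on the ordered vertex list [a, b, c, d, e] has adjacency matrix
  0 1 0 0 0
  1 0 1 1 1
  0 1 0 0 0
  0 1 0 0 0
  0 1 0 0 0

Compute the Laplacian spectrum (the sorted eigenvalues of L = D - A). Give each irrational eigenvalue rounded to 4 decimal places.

[0, 1, 1, 1, 5]

With the vertex order [a, b, c, d, e], the degrees are [1, 4, 1, 1, 1], giving D = diag(1, 4, 1, 1, 1) and L = D - A. L is symmetric positive semidefinite, so every eigenvalue is real and nonnegative. The eigenvalues sum to 8, which equals trace(L) = 2|E|.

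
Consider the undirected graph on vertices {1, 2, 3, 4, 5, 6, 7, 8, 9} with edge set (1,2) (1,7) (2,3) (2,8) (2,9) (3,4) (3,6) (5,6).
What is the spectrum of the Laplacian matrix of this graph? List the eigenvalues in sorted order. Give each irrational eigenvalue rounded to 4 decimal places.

Each diagonal entry of L is the vertex degree and each off-diagonal entry is -1 where an edge is present, 0 otherwise; in the order [1, 2, 3, 4, 5, 6, 7, 8, 9] the diagonal is [2, 4, 3, 1, 1, 2, 1, 1, 1]. Diagonalising L (or applying a numerical eigensolver to the 9x9 matrix) gives the spectrum above. There is one zero in the spectrum, matching the 1 component.

[0, 0.2427, 0.5371, 0.6893, 1, 2.1297, 2.4166, 3.6434, 5.3411]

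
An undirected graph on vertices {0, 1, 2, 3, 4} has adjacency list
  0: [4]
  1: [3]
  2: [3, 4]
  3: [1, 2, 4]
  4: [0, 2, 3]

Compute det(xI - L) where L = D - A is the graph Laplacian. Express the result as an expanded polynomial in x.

x^5 - 10x^4 + 33x^3 - 40x^2 + 15x

Each diagonal entry of L is the vertex degree and each off-diagonal entry is -1 where an edge is present, 0 otherwise; in the order [0, 1, 2, 3, 4] the diagonal is [1, 1, 2, 3, 3]. L has integer entries, so p(x) = det(xI - L) has integer coefficients. Expanding the determinant yields x^5 - 10x^4 + 33x^3 - 40x^2 + 15x. Since p(0) = det(-L) = 0, x divides p(x). The largest eigenvalue, 4.3028, is at most the vertex count 5.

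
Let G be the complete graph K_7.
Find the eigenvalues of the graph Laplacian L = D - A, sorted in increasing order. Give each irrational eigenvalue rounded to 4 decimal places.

The graph has 7 vertices and degree multiset [6, 6, 6, 6, 6, 6, 6]; D is the diagonal matrix of degrees and L = D - A. Since every row of L sums to 0, the all-ones vector is in the kernel and 0 is an eigenvalue. The single zero eigenvalue shows the graph is connected.

[0, 7, 7, 7, 7, 7, 7]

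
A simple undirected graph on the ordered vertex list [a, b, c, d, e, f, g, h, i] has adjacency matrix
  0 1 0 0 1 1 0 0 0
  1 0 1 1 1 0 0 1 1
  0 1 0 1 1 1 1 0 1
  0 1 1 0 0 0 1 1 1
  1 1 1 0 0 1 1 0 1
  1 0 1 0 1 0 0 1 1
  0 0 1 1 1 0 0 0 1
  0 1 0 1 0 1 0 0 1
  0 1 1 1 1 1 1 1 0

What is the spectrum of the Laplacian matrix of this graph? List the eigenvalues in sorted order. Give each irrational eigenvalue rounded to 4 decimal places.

[0, 2.5812, 3.4820, 4.8056, 5.4808, 6.1969, 7.3973, 7.8583, 8.1978]

Reading degrees in the order [a, b, c, d, e, f, g, h, i] gives [3, 6, 6, 5, 6, 5, 4, 4, 7]; set D = diag(3, 6, 6, 5, 6, 5, 4, 4, 7) and form L = D - A. The multiplicity of 0 as a Laplacian eigenvalue equals the number of connected components. By the matrix-tree theorem the graph has (1/9) * product of the nonzero eigenvalues = 77674 spanning trees. There is one zero in the spectrum, matching the 1 component.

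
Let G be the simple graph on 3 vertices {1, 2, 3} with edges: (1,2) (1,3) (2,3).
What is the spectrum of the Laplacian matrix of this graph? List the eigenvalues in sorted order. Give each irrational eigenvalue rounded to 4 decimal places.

[0, 3, 3]

Each diagonal entry of L is the vertex degree and each off-diagonal entry is -1 where an edge is present, 0 otherwise; in the order [1, 2, 3] the diagonal is [2, 2, 2]. Since every row of L sums to 0, the all-ones vector is in the kernel and 0 is an eigenvalue. The eigenvalues sum to 6, which equals trace(L) = 2|E|.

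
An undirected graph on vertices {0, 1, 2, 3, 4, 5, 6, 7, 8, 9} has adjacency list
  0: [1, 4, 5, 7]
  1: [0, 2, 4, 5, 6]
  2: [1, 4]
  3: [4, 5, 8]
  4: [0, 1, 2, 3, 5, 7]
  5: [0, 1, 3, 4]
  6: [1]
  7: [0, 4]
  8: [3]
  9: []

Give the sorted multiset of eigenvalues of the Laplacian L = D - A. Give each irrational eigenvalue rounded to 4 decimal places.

Each diagonal entry of L is the vertex degree and each off-diagonal entry is -1 where an edge is present, 0 otherwise; in the order [0, 1, 2, 3, 4, 5, 6, 7, 8, 9] the diagonal is [4, 5, 2, 3, 6, 4, 1, 2, 1, 0]. The multiplicity of 0 as a Laplacian eigenvalue equals the number of connected components. The 2 zero eigenvalues correspond to the 2 connected components. The eigenvalues sum to 28, which equals trace(L) = 2|E|.

[0, 0, 0.6124, 0.9804, 1.7648, 2.4443, 3.6317, 5.3781, 6.0962, 7.0921]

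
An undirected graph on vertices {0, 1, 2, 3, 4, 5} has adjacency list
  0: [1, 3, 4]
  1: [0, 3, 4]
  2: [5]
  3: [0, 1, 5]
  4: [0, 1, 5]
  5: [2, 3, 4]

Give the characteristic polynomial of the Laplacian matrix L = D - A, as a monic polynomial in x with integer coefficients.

x^6 - 16x^5 + 97x^4 - 274x^3 + 348x^2 - 144x

With the vertex order [0, 1, 2, 3, 4, 5], the degrees are [3, 3, 1, 3, 3, 3], giving D = diag(3, 3, 1, 3, 3, 3) and L = D - A. L has integer entries, so p(x) = det(xI - L) has integer coefficients. Expanding the determinant yields x^6 - 16x^5 + 97x^4 - 274x^3 + 348x^2 - 144x. Since p(0) = det(-L) = 0, x divides p(x). The largest eigenvalue, 5.2361, is at most the vertex count 6. The eigenvalues sum to 16, which equals trace(L) = 2|E|.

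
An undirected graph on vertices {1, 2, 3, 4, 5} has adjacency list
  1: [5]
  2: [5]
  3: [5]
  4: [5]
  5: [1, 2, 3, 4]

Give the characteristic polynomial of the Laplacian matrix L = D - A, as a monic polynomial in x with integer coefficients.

x^5 - 8x^4 + 18x^3 - 16x^2 + 5x

Reading degrees in the order [1, 2, 3, 4, 5] gives [1, 1, 1, 1, 4]; set D = diag(1, 1, 1, 1, 4) and form L = D - A. The eigenvalues of L are [0, 1, 1, 1, 5]; the characteristic polynomial is the product of (x - lambda_i), which multiplies out to x^5 - 8x^4 + 18x^3 - 16x^2 + 5x. The constant term is 0 because L is singular (the all-ones vector lies in its kernel). By the matrix-tree theorem the graph has (1/5) * product of the nonzero eigenvalues = 1 spanning tree.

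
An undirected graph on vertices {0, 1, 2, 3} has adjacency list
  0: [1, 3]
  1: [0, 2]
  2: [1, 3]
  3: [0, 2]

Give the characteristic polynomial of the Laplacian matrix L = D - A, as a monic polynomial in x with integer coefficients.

x^4 - 8x^3 + 20x^2 - 16x

Each diagonal entry of L is the vertex degree and each off-diagonal entry is -1 where an edge is present, 0 otherwise; in the order [0, 1, 2, 3] the diagonal is [2, 2, 2, 2]. The eigenvalues of L are [0, 2, 2, 4]; the characteristic polynomial is the product of (x - lambda_i), which multiplies out to x^4 - 8x^3 + 20x^2 - 16x. The coefficient of x^3 equals -trace(L) = -8, matching the sum of degrees. By the matrix-tree theorem the graph has (1/4) * product of the nonzero eigenvalues = 4 spanning trees.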